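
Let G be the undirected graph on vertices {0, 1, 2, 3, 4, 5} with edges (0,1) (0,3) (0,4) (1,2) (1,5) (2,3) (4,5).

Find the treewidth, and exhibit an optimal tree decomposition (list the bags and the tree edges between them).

Treewidth 2.
One optimal decomposition is:
Bags: B1 = {1, 2, 3}  B2 = {0, 1, 3}  B3 = {0, 1, 5}  B4 = {0, 4, 5}
Tree: B1–B2, B2–B3, B3–B4

The largest bag has 3 vertices, giving width 2; this decomposition certifies tw(G) ≤ 2. Since 2–3–0–1–2 is a cycle in G, G is not acyclic. Forests are exactly the graphs of treewidth ≤ 1, so tw(G) ≥ 2. Therefore the treewidth is 2.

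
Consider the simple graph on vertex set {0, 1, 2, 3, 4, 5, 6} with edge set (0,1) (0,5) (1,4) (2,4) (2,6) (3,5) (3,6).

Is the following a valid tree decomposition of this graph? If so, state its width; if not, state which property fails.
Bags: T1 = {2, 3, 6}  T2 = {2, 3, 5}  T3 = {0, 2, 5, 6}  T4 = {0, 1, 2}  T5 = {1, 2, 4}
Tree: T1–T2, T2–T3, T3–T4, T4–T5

No — bags containing vertex 6 are not connected in the tree.

A tree decomposition must satisfy three properties: every vertex lies in some bag; for every edge, both endpoints lie together in some bag; and for every vertex, the bags containing it form a connected subtree. Here bags containing vertex 6 are not connected in the tree, so the decomposition is invalid.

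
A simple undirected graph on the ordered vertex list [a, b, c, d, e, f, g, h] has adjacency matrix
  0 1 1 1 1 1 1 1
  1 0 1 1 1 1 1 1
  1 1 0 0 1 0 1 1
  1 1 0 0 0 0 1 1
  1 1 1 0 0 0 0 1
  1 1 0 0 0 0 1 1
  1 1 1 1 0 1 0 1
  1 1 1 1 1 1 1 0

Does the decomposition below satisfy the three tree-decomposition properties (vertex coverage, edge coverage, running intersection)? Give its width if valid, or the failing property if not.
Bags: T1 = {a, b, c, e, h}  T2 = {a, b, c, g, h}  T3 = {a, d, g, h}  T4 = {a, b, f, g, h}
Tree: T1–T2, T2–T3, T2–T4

No — edge (b,d) lies in no bag.

A tree decomposition must satisfy three properties: every vertex lies in some bag; for every edge, both endpoints lie together in some bag; and for every vertex, the bags containing it form a connected subtree. Here edge (b,d) lies in no bag, so the decomposition is invalid.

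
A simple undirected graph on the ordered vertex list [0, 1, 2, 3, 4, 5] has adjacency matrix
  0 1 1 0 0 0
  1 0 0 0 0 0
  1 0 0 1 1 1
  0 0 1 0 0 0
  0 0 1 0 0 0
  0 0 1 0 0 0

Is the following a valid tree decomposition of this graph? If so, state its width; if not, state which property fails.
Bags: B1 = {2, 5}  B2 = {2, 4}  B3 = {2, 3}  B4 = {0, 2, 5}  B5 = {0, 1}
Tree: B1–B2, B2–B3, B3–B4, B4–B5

A tree decomposition must satisfy three properties: every vertex lies in some bag; for every edge, both endpoints lie together in some bag; and for every vertex, the bags containing it form a connected subtree. Here bags containing vertex 5 are not connected in the tree, so the decomposition is invalid.

No — bags containing vertex 5 are not connected in the tree.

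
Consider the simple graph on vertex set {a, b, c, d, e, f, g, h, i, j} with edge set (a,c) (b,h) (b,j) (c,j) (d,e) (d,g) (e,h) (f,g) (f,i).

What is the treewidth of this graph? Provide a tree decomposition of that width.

Treewidth 1.
Bags: B1 = {a, c}  B2 = {c, j}  B3 = {b, j}  B4 = {b, h}  B5 = {e, h}  B6 = {d, e}  B7 = {d, g}  B8 = {f, g}  B9 = {f, i}
Tree: B1–B2, B2–B3, B3–B4, B4–B5, B5–B6, B6–B7, B7–B8, B8–B9

The largest bag has 2 vertices, giving width 1; this decomposition certifies tw(G) ≤ 1. Since G has at least one edge (e.g. a–c), it is not an edgeless graph, so tw(G) ≥ 1. Therefore the treewidth is 1.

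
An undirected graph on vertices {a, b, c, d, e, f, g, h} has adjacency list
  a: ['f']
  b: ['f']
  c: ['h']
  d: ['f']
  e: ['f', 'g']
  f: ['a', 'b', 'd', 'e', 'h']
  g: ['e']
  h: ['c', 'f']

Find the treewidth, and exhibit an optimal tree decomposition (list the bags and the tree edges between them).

Each bag holds 2 vertices, so the decomposition has width 1, which upper-bounds the treewidth. Since G has at least one edge (e.g. a–f), it is not an edgeless graph, so tw(G) ≥ 1. Hence tw(G) = 1 exactly.

Treewidth 1.
One optimal decomposition is:
Bags: B1 = {a, f}  B2 = {b, f}  B3 = {f, h}  B4 = {e, f}  B5 = {d, f}  B6 = {e, g}  B7 = {c, h}
Tree: B1–B2, B2–B3, B3–B4, B4–B5, B4–B6, B3–B7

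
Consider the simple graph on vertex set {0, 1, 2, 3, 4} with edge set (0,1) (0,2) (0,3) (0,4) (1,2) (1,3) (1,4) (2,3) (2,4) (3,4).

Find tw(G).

A width-4 tree decomposition is:
Bags: B1 = {0, 1, 2, 3, 4}
Tree: (single bag)
With just one bag of size 5, the width is 5 − 1 = 4, so tw(G) ≤ 4. For the lower bound, the 5 vertices {0, 1, 2, 3, 4} are pairwise adjacent, and any tree decomposition puts a clique entirely inside one bag — forcing width ≥ 4. The upper and lower bounds meet at 4, so that is the treewidth.

4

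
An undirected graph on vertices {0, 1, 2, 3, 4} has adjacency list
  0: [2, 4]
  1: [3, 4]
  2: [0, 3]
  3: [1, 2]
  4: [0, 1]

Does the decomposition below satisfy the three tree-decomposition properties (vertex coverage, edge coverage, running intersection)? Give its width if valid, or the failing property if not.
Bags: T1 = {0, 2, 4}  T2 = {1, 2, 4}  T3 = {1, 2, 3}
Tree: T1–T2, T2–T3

Every vertex of G appears in some bag (union = {0, 1, 2, 3, 4}); every edge is covered by a bag; and for each vertex v the set of bags containing v is connected in the bag tree. The decomposition is therefore valid. The largest bag has 3 vertices, so the width is 2.

Yes; width 2.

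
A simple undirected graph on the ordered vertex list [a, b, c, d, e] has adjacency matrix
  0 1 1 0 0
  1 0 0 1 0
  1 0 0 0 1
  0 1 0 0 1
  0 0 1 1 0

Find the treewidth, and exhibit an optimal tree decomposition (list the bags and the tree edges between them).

The largest bag has 3 vertices, giving width 2; this decomposition certifies tw(G) ≤ 2. The edges c–a–b–d–e–c form a cycle, so G is not a tree and its treewidth is at least 2. Hence tw(G) = 2 exactly.

Treewidth 2.
One optimal decomposition is:
Bags: B1 = {a, b, c}  B2 = {b, c, d}  B3 = {c, d, e}
Tree: B1–B2, B2–B3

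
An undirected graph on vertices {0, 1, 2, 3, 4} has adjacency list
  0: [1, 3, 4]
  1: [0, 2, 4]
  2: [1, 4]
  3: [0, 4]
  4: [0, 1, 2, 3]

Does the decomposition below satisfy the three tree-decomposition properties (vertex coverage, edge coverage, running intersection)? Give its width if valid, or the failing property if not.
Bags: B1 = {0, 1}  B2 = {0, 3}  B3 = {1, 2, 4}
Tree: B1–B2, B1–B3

A tree decomposition must satisfy three properties: every vertex lies in some bag; for every edge, both endpoints lie together in some bag; and for every vertex, the bags containing it form a connected subtree. Here edge (4,0) lies in no bag, so the decomposition is invalid.

No — edge (4,0) lies in no bag.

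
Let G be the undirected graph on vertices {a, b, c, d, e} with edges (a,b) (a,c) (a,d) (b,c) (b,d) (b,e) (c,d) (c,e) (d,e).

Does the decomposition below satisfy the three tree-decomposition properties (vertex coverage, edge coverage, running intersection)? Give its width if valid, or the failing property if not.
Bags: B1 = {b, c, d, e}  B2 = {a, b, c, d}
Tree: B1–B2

Vertex coverage: the bags together contain {a, b, c, d, e}, the full vertex set. Edge coverage: each edge of G has both endpoints in at least one bag. Running intersection: for every vertex, the bags containing it form a connected subtree. All three properties hold, so this is a valid tree decomposition of width max|bag| − 1 = 3, and hence tw(G) ≤ 3.

Yes; width 3.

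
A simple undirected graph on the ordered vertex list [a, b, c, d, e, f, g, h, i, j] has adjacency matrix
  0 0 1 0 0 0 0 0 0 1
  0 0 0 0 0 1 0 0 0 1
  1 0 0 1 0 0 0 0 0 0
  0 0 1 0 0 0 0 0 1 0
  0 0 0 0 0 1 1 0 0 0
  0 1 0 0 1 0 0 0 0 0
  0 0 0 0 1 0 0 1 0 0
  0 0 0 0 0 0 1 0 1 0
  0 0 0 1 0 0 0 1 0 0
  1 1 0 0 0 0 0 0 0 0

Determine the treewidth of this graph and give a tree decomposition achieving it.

Every bag has size at most 3, so the width is 3 − 1 = 2 and tw(G) ≤ 2. Since i–h–g–e–f–b–j–a–c–d–i is a cycle in G, G is not acyclic. Forests are exactly the graphs of treewidth ≤ 1, so tw(G) ≥ 2. Combining the bounds, tw(G) = 2.

Treewidth 2.
One optimal decomposition is:
Bags: B1 = {g, h, i}  B2 = {e, g, i}  B3 = {e, f, i}  B4 = {b, f, i}  B5 = {b, i, j}  B6 = {a, i, j}  B7 = {a, c, i}  B8 = {c, d, i}
Tree: B1–B2, B2–B3, B3–B4, B4–B5, B5–B6, B6–B7, B7–B8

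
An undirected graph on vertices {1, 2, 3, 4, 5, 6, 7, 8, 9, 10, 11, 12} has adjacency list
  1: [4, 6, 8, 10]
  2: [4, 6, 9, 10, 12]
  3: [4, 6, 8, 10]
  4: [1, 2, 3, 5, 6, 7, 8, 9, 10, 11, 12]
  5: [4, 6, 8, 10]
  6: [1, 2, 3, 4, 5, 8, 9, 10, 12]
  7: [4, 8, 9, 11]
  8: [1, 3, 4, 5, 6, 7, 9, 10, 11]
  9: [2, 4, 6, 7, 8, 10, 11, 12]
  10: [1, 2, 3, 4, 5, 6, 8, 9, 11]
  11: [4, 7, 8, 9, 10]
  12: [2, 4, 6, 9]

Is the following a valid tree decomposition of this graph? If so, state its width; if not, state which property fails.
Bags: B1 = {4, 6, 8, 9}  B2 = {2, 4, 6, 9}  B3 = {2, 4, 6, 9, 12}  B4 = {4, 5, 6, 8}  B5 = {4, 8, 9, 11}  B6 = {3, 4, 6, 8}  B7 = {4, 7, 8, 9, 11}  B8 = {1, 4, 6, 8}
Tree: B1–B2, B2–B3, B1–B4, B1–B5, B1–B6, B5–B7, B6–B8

No — vertex 10 appears in no bag.

A tree decomposition must satisfy three properties: every vertex lies in some bag; for every edge, both endpoints lie together in some bag; and for every vertex, the bags containing it form a connected subtree. Here vertex 10 appears in no bag, so the decomposition is invalid.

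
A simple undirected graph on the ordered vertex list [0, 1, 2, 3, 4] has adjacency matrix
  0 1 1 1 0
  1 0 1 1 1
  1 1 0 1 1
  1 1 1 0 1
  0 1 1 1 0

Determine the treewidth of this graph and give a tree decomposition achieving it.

Treewidth 3.
One such decomposition:
Bags: B1 = {0, 1, 2, 3}  B2 = {1, 2, 3, 4}
Tree: B1–B2

The largest bag has 4 vertices, giving width 3; this decomposition certifies tw(G) ≤ 3. Conversely, {0, 1, 2, 3} is a clique of size 4, and the vertices of any clique must share a bag in every tree decomposition; so some bag has ≥ 4 vertices and tw(G) ≥ 3. The upper and lower bounds meet at 3, so that is the treewidth.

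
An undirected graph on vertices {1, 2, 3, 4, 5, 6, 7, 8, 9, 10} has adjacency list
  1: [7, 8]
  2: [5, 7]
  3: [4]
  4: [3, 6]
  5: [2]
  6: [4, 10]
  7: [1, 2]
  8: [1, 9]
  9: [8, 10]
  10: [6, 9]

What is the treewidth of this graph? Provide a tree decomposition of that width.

Treewidth 1.
Bags: B1 = {2, 5}  B2 = {2, 7}  B3 = {1, 7}  B4 = {1, 8}  B5 = {8, 9}  B6 = {9, 10}  B7 = {6, 10}  B8 = {4, 6}  B9 = {3, 4}
Tree: B1–B2, B2–B3, B3–B4, B4–B5, B5–B6, B6–B7, B7–B8, B8–B9

Each bag holds 2 vertices, so the decomposition has width 1, which upper-bounds the treewidth. Any graph with an edge has treewidth ≥ 1, and G has the edge 5–2. Combining the bounds, tw(G) = 1.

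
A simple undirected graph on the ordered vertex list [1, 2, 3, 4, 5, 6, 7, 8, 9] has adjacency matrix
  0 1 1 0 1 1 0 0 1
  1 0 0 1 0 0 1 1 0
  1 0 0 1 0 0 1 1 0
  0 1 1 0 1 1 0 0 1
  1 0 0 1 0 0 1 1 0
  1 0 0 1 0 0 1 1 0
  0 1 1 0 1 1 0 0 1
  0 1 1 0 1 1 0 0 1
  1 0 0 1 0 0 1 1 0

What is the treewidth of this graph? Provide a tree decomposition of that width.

Treewidth 4.
One such decomposition:
Bags: B1 = {1, 4, 5, 7, 8}  B2 = {1, 3, 4, 7, 8}  B3 = {1, 4, 7, 8, 9}  B4 = {1, 2, 4, 7, 8}  B5 = {1, 4, 6, 7, 8}
Tree: B1–B2, B2–B3, B3–B4, B4–B5

Each bag holds 5 vertices, so the decomposition has width 4, which upper-bounds the treewidth. For the lower bound: the 5 vertex sets {5,7}, {3,4}, {1,9}, {8}, {2} are disjoint, each induces a connected subgraph, and every pair is joined by at least one edge of G. Contracting each set to a single vertex therefore yields K_{5} as a minor, and since treewidth is minor-monotone, tw(G) ≥ tw(K_{5}) = 4. Hence tw(G) = 4 exactly.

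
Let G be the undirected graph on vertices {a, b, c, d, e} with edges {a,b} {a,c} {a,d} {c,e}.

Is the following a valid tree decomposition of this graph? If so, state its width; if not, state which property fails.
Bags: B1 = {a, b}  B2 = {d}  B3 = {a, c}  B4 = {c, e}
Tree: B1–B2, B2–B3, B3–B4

No — edge (a,d) lies in no bag.

A tree decomposition must satisfy three properties: every vertex lies in some bag; for every edge, both endpoints lie together in some bag; and for every vertex, the bags containing it form a connected subtree. Here edge (a,d) lies in no bag, so the decomposition is invalid.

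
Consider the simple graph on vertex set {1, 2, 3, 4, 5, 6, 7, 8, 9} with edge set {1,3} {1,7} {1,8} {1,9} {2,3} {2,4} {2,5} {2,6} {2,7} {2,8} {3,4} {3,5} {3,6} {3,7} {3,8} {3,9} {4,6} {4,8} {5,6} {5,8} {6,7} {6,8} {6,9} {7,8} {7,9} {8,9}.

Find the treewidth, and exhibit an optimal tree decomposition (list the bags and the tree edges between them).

Every bag has size at most 5, so the width is 5 − 1 = 4 and tw(G) ≤ 4. For the lower bound, the 5 vertices {1, 3, 7, 8, 9} are pairwise adjacent, and any tree decomposition puts a clique entirely inside one bag — forcing width ≥ 4. Combining the bounds, tw(G) = 4.

Treewidth 4.
Bags: B1 = {2, 3, 6, 7, 8}  B2 = {3, 6, 7, 8, 9}  B3 = {2, 3, 5, 6, 8}  B4 = {2, 3, 4, 6, 8}  B5 = {1, 3, 7, 8, 9}
Tree: B1–B2, B1–B3, B1–B4, B2–B5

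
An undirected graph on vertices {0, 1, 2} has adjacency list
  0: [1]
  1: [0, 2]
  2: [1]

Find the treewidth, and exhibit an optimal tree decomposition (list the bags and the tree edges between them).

Every bag has size at most 2, so the width is 2 − 1 = 1 and tw(G) ≤ 1. G has an edge, so its treewidth is at least 1. Therefore the treewidth is 1.

Treewidth 1.
One such decomposition:
Bags: B1 = {1, 2}  B2 = {0, 1}
Tree: B1–B2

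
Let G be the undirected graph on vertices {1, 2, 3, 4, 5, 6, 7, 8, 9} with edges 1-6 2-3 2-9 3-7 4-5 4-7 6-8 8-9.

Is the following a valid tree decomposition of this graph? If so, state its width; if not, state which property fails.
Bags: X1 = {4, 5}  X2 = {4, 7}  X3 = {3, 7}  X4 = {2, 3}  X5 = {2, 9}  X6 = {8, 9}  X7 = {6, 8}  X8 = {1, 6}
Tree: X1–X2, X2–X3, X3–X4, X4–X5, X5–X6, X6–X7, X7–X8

Yes; width 1.

Checking the three conditions: (i) the bags cover all of {1, 2, 3, 4, 5, 6, 7, 8, 9}; (ii) for each edge, some bag contains both endpoints; (iii) the bags containing any fixed vertex form a subtree. All hold, so the decomposition is valid with width 2 − 1 = 1.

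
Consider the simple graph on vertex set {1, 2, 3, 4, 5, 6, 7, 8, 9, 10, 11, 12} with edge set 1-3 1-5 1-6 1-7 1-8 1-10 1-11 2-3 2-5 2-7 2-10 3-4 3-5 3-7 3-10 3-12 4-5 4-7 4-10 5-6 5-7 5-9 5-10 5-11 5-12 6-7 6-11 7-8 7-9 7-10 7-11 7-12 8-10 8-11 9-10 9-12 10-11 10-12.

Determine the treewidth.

A width-4 tree decomposition is:
Bags: B1 = {1, 3, 5, 7, 10}  B2 = {1, 5, 7, 10, 11}  B3 = {1, 7, 8, 10, 11}  B4 = {1, 5, 6, 7, 11}  B5 = {3, 5, 7, 10, 12}  B6 = {2, 3, 5, 7, 10}  B7 = {3, 4, 5, 7, 10}  B8 = {5, 7, 9, 10, 12}
Tree: B1–B2, B2–B3, B2–B4, B1–B5, B5–B6, B1–B7, B5–B8
Each bag holds 5 vertices, so the decomposition has width 4, which upper-bounds the treewidth. Conversely, {1, 7, 8, 10, 11} is a clique of size 5, and the vertices of any clique must share a bag in every tree decomposition; so some bag has ≥ 5 vertices and tw(G) ≥ 4. Hence tw(G) = 4 exactly.

4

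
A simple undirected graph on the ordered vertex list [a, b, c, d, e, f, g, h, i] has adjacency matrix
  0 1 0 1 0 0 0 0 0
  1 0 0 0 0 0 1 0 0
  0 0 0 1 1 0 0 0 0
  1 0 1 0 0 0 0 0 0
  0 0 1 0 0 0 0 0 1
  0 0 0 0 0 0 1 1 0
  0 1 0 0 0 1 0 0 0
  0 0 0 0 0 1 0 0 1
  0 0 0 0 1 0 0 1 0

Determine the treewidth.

A width-2 tree decomposition is:
Bags: B1 = {f, g, h}  B2 = {g, h, i}  B3 = {e, g, i}  B4 = {c, e, g}  B5 = {c, d, g}  B6 = {a, d, g}  B7 = {a, b, g}
Tree: B1–B2, B2–B3, B3–B4, B4–B5, B5–B6, B6–B7
Each bag holds 3 vertices, so the decomposition has width 2, which upper-bounds the treewidth. Since g–f–h–i–e–c–d–a–b–g is a cycle in G, G is not acyclic. Forests are exactly the graphs of treewidth ≤ 1, so tw(G) ≥ 2. Combining the bounds, tw(G) = 2.

2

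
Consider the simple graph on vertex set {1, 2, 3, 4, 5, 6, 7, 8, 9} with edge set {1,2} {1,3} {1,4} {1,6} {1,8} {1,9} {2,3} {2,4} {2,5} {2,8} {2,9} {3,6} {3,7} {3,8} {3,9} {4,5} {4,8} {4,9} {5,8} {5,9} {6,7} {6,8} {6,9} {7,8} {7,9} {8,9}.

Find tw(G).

4

A width-4 tree decomposition is:
Bags: B1 = {1, 2, 3, 8, 9}  B2 = {1, 2, 4, 8, 9}  B3 = {2, 4, 5, 8, 9}  B4 = {1, 3, 6, 8, 9}  B5 = {3, 6, 7, 8, 9}
Tree: B1–B2, B2–B3, B1–B4, B4–B5
The largest bag has 5 vertices, giving width 4; this decomposition certifies tw(G) ≤ 4. On the other hand G contains the 5-clique {1, 2, 3, 8, 9}. A clique must lie in a single bag of any decomposition, so no decomposition can have width below 4. Combining the bounds, tw(G) = 4.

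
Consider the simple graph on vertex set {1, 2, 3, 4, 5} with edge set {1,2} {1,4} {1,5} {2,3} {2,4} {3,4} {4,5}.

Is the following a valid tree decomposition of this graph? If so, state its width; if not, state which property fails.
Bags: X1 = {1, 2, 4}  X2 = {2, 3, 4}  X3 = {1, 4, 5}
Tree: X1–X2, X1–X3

Yes; width 2.

Checking the three conditions: (i) the bags cover all of {1, 2, 3, 4, 5}; (ii) for each edge, some bag contains both endpoints; (iii) the bags containing any fixed vertex form a subtree. All hold, so the decomposition is valid with width 3 − 1 = 2.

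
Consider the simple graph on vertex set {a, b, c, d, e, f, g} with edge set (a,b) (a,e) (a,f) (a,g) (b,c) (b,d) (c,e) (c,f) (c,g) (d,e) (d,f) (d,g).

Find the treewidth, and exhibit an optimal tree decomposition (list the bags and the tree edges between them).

The largest bag has 4 vertices, giving width 3; this decomposition certifies tw(G) ≤ 3. For the lower bound: the 4 vertex sets {a,g}, {b,c}, {d}, {f} are disjoint, each induces a connected subgraph, and every pair is joined by at least one edge of G. Contracting each set to a single vertex therefore yields K_{4} as a minor, and since treewidth is minor-monotone, tw(G) ≥ tw(K_{4}) = 3. Therefore the treewidth is 3.

Treewidth 3.
One optimal decomposition is:
Bags: B1 = {a, c, d, g}  B2 = {a, b, c, d}  B3 = {a, c, d, f}  B4 = {a, c, d, e}
Tree: B1–B2, B2–B3, B3–B4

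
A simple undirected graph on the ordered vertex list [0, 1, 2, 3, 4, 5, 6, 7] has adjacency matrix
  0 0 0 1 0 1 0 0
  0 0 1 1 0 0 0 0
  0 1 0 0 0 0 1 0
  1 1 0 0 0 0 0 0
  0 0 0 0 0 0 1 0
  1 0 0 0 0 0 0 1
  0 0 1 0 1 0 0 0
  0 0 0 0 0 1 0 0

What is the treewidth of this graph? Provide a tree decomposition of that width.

The largest bag has 2 vertices, giving width 1; this decomposition certifies tw(G) ≤ 1. Any graph with an edge has treewidth ≥ 1, and G has the edge 4–6. Therefore the treewidth is 1.

Treewidth 1.
One such decomposition:
Bags: B1 = {4, 6}  B2 = {2, 6}  B3 = {1, 2}  B4 = {1, 3}  B5 = {0, 3}  B6 = {0, 5}  B7 = {5, 7}
Tree: B1–B2, B2–B3, B3–B4, B4–B5, B5–B6, B6–B7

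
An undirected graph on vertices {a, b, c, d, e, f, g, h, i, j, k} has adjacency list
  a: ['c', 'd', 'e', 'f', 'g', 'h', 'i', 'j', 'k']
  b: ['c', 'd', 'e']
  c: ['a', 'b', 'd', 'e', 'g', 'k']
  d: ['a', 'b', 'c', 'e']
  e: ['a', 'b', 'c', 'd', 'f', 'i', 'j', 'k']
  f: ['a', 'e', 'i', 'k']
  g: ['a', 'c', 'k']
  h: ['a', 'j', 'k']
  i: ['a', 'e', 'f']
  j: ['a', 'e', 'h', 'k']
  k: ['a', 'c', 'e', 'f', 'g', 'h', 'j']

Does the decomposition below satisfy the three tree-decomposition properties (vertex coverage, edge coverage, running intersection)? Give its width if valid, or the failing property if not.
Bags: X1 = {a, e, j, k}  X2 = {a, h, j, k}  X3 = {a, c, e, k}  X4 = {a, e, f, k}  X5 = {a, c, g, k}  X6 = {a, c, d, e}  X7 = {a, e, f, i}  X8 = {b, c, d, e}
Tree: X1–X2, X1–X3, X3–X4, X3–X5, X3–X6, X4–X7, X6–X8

Every vertex of G appears in some bag (union = {a, b, c, d, e, f, g, h, i, j, k}); every edge is covered by a bag; and for each vertex v the set of bags containing v is connected in the bag tree. The decomposition is therefore valid. The largest bag has 4 vertices, so the width is 3.

Yes; width 3.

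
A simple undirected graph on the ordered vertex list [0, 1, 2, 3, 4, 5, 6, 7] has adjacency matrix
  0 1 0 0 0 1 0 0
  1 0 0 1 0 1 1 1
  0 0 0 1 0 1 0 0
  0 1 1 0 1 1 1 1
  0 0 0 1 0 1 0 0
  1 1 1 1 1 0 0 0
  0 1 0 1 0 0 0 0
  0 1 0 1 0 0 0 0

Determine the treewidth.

2

A width-2 tree decomposition is:
Bags: B1 = {1, 3, 5}  B2 = {3, 4, 5}  B3 = {0, 1, 5}  B4 = {1, 3, 7}  B5 = {1, 3, 6}  B6 = {2, 3, 5}
Tree: B1–B2, B1–B3, B1–B4, B4–B5, B1–B6
Every bag has size at most 3, so the width is 3 − 1 = 2 and tw(G) ≤ 2. On the other hand G contains the 3-clique {0, 1, 5}. A clique must lie in a single bag of any decomposition, so no decomposition can have width below 2. Combining the bounds, tw(G) = 2.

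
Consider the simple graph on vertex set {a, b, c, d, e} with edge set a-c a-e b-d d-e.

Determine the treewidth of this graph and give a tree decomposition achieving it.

Each bag holds 2 vertices, so the decomposition has width 1, which upper-bounds the treewidth. Since G has at least one edge (e.g. c–a), it is not an edgeless graph, so tw(G) ≥ 1. Hence tw(G) = 1 exactly.

Treewidth 1.
One optimal decomposition is:
Bags: B1 = {a, c}  B2 = {a, e}  B3 = {d, e}  B4 = {b, d}
Tree: B1–B2, B2–B3, B3–B4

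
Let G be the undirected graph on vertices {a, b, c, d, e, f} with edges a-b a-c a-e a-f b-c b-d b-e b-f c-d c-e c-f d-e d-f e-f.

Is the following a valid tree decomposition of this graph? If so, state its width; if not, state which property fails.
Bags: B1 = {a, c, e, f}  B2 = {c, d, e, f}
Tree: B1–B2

No — vertex b appears in no bag.

A tree decomposition must satisfy three properties: every vertex lies in some bag; for every edge, both endpoints lie together in some bag; and for every vertex, the bags containing it form a connected subtree. Here vertex b appears in no bag, so the decomposition is invalid.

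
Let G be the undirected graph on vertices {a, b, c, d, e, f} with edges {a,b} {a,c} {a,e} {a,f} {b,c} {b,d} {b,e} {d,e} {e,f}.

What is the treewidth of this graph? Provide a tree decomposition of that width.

Each bag holds 3 vertices, so the decomposition has width 2, which upper-bounds the treewidth. Conversely, {b, d, e} is a clique of size 3, and the vertices of any clique must share a bag in every tree decomposition; so some bag has ≥ 3 vertices and tw(G) ≥ 2. The upper and lower bounds meet at 2, so that is the treewidth.

Treewidth 2.
One optimal decomposition is:
Bags: B1 = {a, b, c}  B2 = {a, b, e}  B3 = {a, e, f}  B4 = {b, d, e}
Tree: B1–B2, B2–B3, B2–B4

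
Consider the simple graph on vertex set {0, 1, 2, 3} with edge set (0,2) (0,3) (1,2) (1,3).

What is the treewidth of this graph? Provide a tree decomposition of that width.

Treewidth 2.
Bags: B1 = {0, 1, 3}  B2 = {0, 1, 2}
Tree: B1–B2

Every bag has size at most 3, so the width is 3 − 1 = 2 and tw(G) ≤ 2. The edges 0–3–1–2–0 form a cycle, so G is not a tree and its treewidth is at least 2. Hence tw(G) = 2 exactly.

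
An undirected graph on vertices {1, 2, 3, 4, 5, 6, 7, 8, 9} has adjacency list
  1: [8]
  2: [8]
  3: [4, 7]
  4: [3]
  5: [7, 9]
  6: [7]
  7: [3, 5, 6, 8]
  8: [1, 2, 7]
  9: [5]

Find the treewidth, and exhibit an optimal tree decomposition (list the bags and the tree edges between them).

Treewidth 1.
One optimal decomposition is:
Bags: B1 = {1, 8}  B2 = {7, 8}  B3 = {6, 7}  B4 = {3, 7}  B5 = {5, 7}  B6 = {3, 4}  B7 = {2, 8}  B8 = {5, 9}
Tree: B1–B2, B2–B3, B3–B4, B4–B5, B4–B6, B2–B7, B5–B8

The largest bag has 2 vertices, giving width 1; this decomposition certifies tw(G) ≤ 1. Any graph with an edge has treewidth ≥ 1, and G has the edge 8–1. Combining the bounds, tw(G) = 1.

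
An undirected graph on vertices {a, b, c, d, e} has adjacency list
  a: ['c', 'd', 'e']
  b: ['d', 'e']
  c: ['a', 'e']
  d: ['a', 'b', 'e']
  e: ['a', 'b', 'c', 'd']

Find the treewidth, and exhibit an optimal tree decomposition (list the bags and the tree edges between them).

Treewidth 2.
One such decomposition:
Bags: B1 = {a, c, e}  B2 = {a, d, e}  B3 = {b, d, e}
Tree: B1–B2, B2–B3

The largest bag has 3 vertices, giving width 2; this decomposition certifies tw(G) ≤ 2. For the lower bound, the 3 vertices {a, d, e} are pairwise adjacent, and any tree decomposition puts a clique entirely inside one bag — forcing width ≥ 2. The upper and lower bounds meet at 2, so that is the treewidth.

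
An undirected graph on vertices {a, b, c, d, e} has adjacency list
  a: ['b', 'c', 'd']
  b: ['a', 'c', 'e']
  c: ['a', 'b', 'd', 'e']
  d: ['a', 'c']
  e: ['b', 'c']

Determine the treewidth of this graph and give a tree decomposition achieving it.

Treewidth 2.
Bags: B1 = {b, c, e}  B2 = {a, b, c}  B3 = {a, c, d}
Tree: B1–B2, B2–B3

Each bag holds 3 vertices, so the decomposition has width 2, which upper-bounds the treewidth. On the other hand G contains the 3-clique {b, c, e}. A clique must lie in a single bag of any decomposition, so no decomposition can have width below 2. Combining the bounds, tw(G) = 2.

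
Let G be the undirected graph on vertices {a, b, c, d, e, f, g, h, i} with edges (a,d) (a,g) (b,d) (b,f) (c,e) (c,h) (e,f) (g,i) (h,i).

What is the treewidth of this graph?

2

A width-2 tree decomposition is:
Bags: B1 = {b, d, f}  B2 = {a, d, f}  B3 = {a, f, g}  B4 = {f, g, i}  B5 = {f, h, i}  B6 = {c, f, h}  B7 = {c, e, f}
Tree: B1–B2, B2–B3, B3–B4, B4–B5, B5–B6, B6–B7
The largest bag has 3 vertices, giving width 2; this decomposition certifies tw(G) ≤ 2. Since f–b–d–a–g–i–h–c–e–f is a cycle in G, G is not acyclic. Forests are exactly the graphs of treewidth ≤ 1, so tw(G) ≥ 2. Combining the bounds, tw(G) = 2.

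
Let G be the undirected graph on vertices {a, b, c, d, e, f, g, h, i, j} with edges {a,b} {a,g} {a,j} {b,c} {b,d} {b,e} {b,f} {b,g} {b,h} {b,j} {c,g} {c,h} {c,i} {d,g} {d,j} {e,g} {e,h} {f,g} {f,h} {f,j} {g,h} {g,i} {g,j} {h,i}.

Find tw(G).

A width-3 tree decomposition is:
Bags: B1 = {b, f, g, h}  B2 = {b, e, g, h}  B3 = {b, c, g, h}  B4 = {b, f, g, j}  B5 = {b, d, g, j}  B6 = {a, b, g, j}  B7 = {c, g, h, i}
Tree: B1–B2, B2–B3, B1–B4, B4–B5, B5–B6, B3–B7
The largest bag has 4 vertices, giving width 3; this decomposition certifies tw(G) ≤ 3. Conversely, {b, d, g, j} is a clique of size 4, and the vertices of any clique must share a bag in every tree decomposition; so some bag has ≥ 4 vertices and tw(G) ≥ 3. Therefore the treewidth is 3.

3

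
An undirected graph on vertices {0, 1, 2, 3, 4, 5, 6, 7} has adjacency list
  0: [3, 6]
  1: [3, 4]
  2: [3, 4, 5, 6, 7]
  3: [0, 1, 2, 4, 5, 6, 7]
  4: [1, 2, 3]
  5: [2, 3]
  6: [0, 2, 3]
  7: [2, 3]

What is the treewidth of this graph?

2

A width-2 tree decomposition is:
Bags: B1 = {2, 3, 6}  B2 = {2, 3, 7}  B3 = {2, 3, 5}  B4 = {2, 3, 4}  B5 = {1, 3, 4}  B6 = {0, 3, 6}
Tree: B1–B2, B1–B3, B1–B4, B4–B5, B1–B6
The largest bag has 3 vertices, giving width 2; this decomposition certifies tw(G) ≤ 2. On the other hand G contains the 3-clique {0, 3, 6}. A clique must lie in a single bag of any decomposition, so no decomposition can have width below 2. Combining the bounds, tw(G) = 2.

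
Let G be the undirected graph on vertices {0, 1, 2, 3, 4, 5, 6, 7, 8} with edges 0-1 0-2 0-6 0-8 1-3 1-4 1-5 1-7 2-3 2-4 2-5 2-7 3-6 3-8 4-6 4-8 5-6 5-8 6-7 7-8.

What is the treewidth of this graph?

A width-4 tree decomposition is:
Bags: B1 = {1, 2, 6, 7, 8}  B2 = {0, 1, 2, 6, 8}  B3 = {1, 2, 5, 6, 8}  B4 = {1, 2, 3, 6, 8}  B5 = {1, 2, 4, 6, 8}
Tree: B1–B2, B2–B3, B3–B4, B4–B5
The largest bag has 5 vertices, giving width 4; this decomposition certifies tw(G) ≤ 4. For the lower bound: the 5 vertex sets {2,7}, {0,8}, {1,5}, {6}, {3} are disjoint, each induces a connected subgraph, and every pair is joined by at least one edge of G. Contracting each set to a single vertex therefore yields K_{5} as a minor, and since treewidth is minor-monotone, tw(G) ≥ tw(K_{5}) = 4. The upper and lower bounds meet at 4, so that is the treewidth.

4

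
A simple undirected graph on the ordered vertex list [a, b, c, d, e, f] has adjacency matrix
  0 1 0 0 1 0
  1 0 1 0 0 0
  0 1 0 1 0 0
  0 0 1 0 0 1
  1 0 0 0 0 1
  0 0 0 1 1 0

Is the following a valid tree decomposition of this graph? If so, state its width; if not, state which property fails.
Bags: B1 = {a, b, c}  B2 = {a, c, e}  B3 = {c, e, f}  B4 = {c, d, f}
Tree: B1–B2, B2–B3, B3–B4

Checking the three conditions: (i) the bags cover all of {a, b, c, d, e, f}; (ii) for each edge, some bag contains both endpoints; (iii) the bags containing any fixed vertex form a subtree. All hold, so the decomposition is valid with width 3 − 1 = 2.

Yes; width 2.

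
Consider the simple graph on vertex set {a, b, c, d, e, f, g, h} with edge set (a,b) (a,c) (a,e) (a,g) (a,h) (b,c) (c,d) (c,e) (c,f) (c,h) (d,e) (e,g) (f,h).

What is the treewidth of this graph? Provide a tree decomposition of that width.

Every bag has size at most 3, so the width is 3 − 1 = 2 and tw(G) ≤ 2. On the other hand G contains the 3-clique {a, e, g}. A clique must lie in a single bag of any decomposition, so no decomposition can have width below 2. Combining the bounds, tw(G) = 2.

Treewidth 2.
One optimal decomposition is:
Bags: B1 = {a, e, g}  B2 = {a, c, e}  B3 = {a, b, c}  B4 = {c, d, e}  B5 = {a, c, h}  B6 = {c, f, h}
Tree: B1–B2, B2–B3, B2–B4, B3–B5, B5–B6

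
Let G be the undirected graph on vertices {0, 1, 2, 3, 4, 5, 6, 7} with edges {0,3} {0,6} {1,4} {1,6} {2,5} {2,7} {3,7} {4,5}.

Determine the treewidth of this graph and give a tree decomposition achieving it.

Every bag has size at most 3, so the width is 3 − 1 = 2 and tw(G) ≤ 2. The edges 2–7–3–0–6–1–4–5–2 form a cycle, so G is not a tree and its treewidth is at least 2. Therefore the treewidth is 2.

Treewidth 2.
Bags: B1 = {2, 3, 7}  B2 = {0, 2, 3}  B3 = {0, 2, 6}  B4 = {1, 2, 6}  B5 = {1, 2, 4}  B6 = {2, 4, 5}
Tree: B1–B2, B2–B3, B3–B4, B4–B5, B5–B6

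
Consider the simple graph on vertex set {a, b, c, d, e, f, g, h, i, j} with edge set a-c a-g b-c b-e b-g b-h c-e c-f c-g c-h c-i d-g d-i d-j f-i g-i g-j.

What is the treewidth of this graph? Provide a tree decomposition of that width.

Treewidth 2.
Bags: B1 = {a, c, g}  B2 = {c, g, i}  B3 = {b, c, g}  B4 = {d, g, i}  B5 = {c, f, i}  B6 = {d, g, j}  B7 = {b, c, h}  B8 = {b, c, e}
Tree: B1–B2, B1–B3, B2–B4, B2–B5, B4–B6, B3–B7, B3–B8

Every bag has size at most 3, so the width is 3 − 1 = 2 and tw(G) ≤ 2. For the lower bound, the 3 vertices {d, g, j} are pairwise adjacent, and any tree decomposition puts a clique entirely inside one bag — forcing width ≥ 2. The upper and lower bounds meet at 2, so that is the treewidth.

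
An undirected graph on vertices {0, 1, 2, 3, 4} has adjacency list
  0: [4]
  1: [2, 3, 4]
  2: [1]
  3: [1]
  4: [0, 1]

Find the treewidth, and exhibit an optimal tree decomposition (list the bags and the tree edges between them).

Each bag holds 2 vertices, so the decomposition has width 1, which upper-bounds the treewidth. Any graph with an edge has treewidth ≥ 1, and G has the edge 0–4. The upper and lower bounds meet at 1, so that is the treewidth.

Treewidth 1.
One optimal decomposition is:
Bags: B1 = {0, 4}  B2 = {1, 4}  B3 = {1, 2}  B4 = {1, 3}
Tree: B1–B2, B2–B3, B2–B4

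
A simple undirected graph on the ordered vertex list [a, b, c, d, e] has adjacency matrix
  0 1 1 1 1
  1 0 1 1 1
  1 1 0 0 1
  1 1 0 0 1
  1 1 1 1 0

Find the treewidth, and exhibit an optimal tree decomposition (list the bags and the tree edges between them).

Each bag holds 4 vertices, so the decomposition has width 3, which upper-bounds the treewidth. For the lower bound, the 4 vertices {a, b, d, e} are pairwise adjacent, and any tree decomposition puts a clique entirely inside one bag — forcing width ≥ 3. Combining the bounds, tw(G) = 3.

Treewidth 3.
Bags: B1 = {a, b, d, e}  B2 = {a, b, c, e}
Tree: B1–B2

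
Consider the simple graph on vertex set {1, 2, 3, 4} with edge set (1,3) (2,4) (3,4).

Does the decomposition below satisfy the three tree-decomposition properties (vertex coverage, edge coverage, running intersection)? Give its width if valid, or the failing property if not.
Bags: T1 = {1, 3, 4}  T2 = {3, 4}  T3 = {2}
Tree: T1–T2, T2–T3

No — edge (4,2) lies in no bag.

A tree decomposition must satisfy three properties: every vertex lies in some bag; for every edge, both endpoints lie together in some bag; and for every vertex, the bags containing it form a connected subtree. Here edge (4,2) lies in no bag, so the decomposition is invalid.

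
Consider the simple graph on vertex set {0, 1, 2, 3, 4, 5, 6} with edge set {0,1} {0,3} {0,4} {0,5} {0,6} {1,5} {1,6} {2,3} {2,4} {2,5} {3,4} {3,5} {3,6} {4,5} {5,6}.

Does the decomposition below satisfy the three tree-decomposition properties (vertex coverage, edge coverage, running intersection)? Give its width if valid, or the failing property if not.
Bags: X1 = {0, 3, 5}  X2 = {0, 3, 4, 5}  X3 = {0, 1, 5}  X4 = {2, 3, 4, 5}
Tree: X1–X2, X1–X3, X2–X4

A tree decomposition must satisfy three properties: every vertex lies in some bag; for every edge, both endpoints lie together in some bag; and for every vertex, the bags containing it form a connected subtree. Here vertex 6 appears in no bag, so the decomposition is invalid.

No — vertex 6 appears in no bag.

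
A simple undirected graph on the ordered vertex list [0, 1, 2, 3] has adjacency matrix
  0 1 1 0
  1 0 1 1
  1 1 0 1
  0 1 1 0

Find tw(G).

2

A width-2 tree decomposition is:
Bags: B1 = {1, 2, 3}  B2 = {0, 1, 2}
Tree: B1–B2
The largest bag has 3 vertices, giving width 2; this decomposition certifies tw(G) ≤ 2. For the lower bound, the 3 vertices {0, 1, 2} are pairwise adjacent, and any tree decomposition puts a clique entirely inside one bag — forcing width ≥ 2. Combining the bounds, tw(G) = 2.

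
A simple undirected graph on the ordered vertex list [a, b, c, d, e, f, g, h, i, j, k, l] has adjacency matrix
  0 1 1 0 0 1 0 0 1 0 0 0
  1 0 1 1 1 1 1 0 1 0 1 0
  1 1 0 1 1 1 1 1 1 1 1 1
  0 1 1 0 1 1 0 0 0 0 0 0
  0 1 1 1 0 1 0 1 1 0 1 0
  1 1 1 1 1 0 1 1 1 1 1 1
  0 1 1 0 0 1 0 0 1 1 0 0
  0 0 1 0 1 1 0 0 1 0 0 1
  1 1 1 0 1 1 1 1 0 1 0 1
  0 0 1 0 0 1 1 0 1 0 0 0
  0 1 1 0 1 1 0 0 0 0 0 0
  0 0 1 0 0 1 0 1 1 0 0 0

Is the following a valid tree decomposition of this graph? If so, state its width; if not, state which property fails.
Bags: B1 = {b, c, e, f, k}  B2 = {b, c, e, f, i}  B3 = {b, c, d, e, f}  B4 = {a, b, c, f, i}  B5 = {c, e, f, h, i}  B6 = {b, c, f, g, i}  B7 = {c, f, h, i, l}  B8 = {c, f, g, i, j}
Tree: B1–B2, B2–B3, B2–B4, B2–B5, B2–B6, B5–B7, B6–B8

Yes; width 4.

Every vertex of G appears in some bag (union = {a, b, c, d, e, f, g, h, i, j, k, l}); every edge is covered by a bag; and for each vertex v the set of bags containing v is connected in the bag tree. The decomposition is therefore valid. The largest bag has 5 vertices, so the width is 4.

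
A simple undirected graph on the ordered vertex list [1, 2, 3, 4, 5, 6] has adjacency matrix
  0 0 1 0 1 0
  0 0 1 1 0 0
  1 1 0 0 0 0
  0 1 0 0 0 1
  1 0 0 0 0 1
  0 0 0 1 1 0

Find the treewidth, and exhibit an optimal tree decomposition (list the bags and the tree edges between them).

Each bag holds 3 vertices, so the decomposition has width 2, which upper-bounds the treewidth. Since 5–1–3–2–4–6–5 is a cycle in G, G is not acyclic. Forests are exactly the graphs of treewidth ≤ 1, so tw(G) ≥ 2. Therefore the treewidth is 2.

Treewidth 2.
One such decomposition:
Bags: B1 = {1, 3, 5}  B2 = {2, 3, 5}  B3 = {2, 4, 5}  B4 = {4, 5, 6}
Tree: B1–B2, B2–B3, B3–B4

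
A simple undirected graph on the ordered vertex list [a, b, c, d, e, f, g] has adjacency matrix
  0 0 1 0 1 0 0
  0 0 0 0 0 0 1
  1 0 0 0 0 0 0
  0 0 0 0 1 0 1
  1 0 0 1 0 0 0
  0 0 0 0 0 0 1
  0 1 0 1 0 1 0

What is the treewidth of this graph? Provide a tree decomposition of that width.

Every bag has size at most 2, so the width is 2 − 1 = 1 and tw(G) ≤ 1. Any graph with an edge has treewidth ≥ 1, and G has the edge b–g. Combining the bounds, tw(G) = 1.

Treewidth 1.
One optimal decomposition is:
Bags: B1 = {b, g}  B2 = {d, g}  B3 = {d, e}  B4 = {f, g}  B5 = {a, e}  B6 = {a, c}
Tree: B1–B2, B2–B3, B1–B4, B3–B5, B5–B6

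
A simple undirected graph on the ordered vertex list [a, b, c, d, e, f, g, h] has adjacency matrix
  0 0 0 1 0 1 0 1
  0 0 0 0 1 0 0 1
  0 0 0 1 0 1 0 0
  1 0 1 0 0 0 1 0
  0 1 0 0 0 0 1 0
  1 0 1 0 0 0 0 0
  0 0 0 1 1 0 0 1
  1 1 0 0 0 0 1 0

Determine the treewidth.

2

A width-2 tree decomposition is:
Bags: B1 = {c, d, f}  B2 = {a, d, f}  B3 = {a, d, g}  B4 = {a, g, h}  B5 = {e, g, h}  B6 = {b, e, h}
Tree: B1–B2, B2–B3, B3–B4, B4–B5, B5–B6
Each bag holds 3 vertices, so the decomposition has width 2, which upper-bounds the treewidth. Since c–f–a–d–c is a cycle in G, G is not acyclic. Forests are exactly the graphs of treewidth ≤ 1, so tw(G) ≥ 2. Therefore the treewidth is 2.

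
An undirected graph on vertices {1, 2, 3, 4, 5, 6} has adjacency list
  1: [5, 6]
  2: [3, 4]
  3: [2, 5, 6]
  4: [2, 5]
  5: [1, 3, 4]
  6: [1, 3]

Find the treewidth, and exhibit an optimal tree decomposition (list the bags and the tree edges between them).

Treewidth 2.
Bags: B1 = {1, 3, 6}  B2 = {1, 3, 5}  B3 = {2, 3, 5}  B4 = {2, 4, 5}
Tree: B1–B2, B2–B3, B3–B4

Each bag holds 3 vertices, so the decomposition has width 2, which upper-bounds the treewidth. Since 6–1–5–3–6 is a cycle in G, G is not acyclic. Forests are exactly the graphs of treewidth ≤ 1, so tw(G) ≥ 2. Therefore the treewidth is 2.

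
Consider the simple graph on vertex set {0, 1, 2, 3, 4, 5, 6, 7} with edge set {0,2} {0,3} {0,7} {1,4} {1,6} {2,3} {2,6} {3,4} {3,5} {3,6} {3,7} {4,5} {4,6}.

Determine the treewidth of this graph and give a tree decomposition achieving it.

Treewidth 2.
Bags: B1 = {3, 4, 5}  B2 = {3, 4, 6}  B3 = {1, 4, 6}  B4 = {2, 3, 6}  B5 = {0, 2, 3}  B6 = {0, 3, 7}
Tree: B1–B2, B2–B3, B2–B4, B4–B5, B5–B6

Every bag has size at most 3, so the width is 3 − 1 = 2 and tw(G) ≤ 2. On the other hand G contains the 3-clique {1, 4, 6}. A clique must lie in a single bag of any decomposition, so no decomposition can have width below 2. Combining the bounds, tw(G) = 2.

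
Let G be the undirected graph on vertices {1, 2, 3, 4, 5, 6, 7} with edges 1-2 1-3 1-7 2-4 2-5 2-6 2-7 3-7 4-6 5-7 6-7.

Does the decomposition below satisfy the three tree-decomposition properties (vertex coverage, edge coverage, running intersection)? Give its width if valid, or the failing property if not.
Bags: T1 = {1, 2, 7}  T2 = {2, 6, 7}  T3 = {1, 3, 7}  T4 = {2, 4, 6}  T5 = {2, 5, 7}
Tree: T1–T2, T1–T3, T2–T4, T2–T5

Every vertex of G appears in some bag (union = {1, 2, 3, 4, 5, 6, 7}); every edge is covered by a bag; and for each vertex v the set of bags containing v is connected in the bag tree. The decomposition is therefore valid. The largest bag has 3 vertices, so the width is 2.

Yes; width 2.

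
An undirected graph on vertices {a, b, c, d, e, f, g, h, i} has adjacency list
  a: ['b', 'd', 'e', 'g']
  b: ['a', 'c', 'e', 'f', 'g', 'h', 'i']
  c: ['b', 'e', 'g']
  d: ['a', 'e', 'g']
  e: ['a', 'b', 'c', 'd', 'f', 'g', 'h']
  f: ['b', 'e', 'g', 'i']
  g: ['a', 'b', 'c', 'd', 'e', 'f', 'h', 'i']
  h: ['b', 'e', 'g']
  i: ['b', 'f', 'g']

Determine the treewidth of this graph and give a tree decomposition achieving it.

Treewidth 3.
One such decomposition:
Bags: B1 = {b, c, e, g}  B2 = {a, b, e, g}  B3 = {b, e, g, h}  B4 = {a, d, e, g}  B5 = {b, e, f, g}  B6 = {b, f, g, i}
Tree: B1–B2, B2–B3, B2–B4, B2–B5, B5–B6

The largest bag has 4 vertices, giving width 3; this decomposition certifies tw(G) ≤ 3. For the lower bound, the 4 vertices {a, d, e, g} are pairwise adjacent, and any tree decomposition puts a clique entirely inside one bag — forcing width ≥ 3. Hence tw(G) = 3 exactly.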